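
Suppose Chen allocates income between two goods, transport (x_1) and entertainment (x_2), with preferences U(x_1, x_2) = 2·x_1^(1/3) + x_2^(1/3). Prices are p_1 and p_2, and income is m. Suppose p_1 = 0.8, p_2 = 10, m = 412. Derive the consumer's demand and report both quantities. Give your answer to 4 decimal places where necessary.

x_1* = 468.1818, x_2* = 3.7455

From the CES first-order condition, 2·(x_2/x_1)^(2/3) = p_1/p_2.
Hence x_2/x_1 = ((1/2)·p_1/p_2)^(1/(2/3)), i.e. raised to the 1.5 power.
With the ratio pinned down, the budget gives x_1* = m/(p_1 + p_2·(x_2/x_1)) and x_2* = (x_2/x_1)·x_1*.
Numerically x_2/x_1 = 0.008, so x_1* = 412/(0.8 + 10·0.008) = 468.1818 and x_2* = 0.008·468.1818 = 3.7455.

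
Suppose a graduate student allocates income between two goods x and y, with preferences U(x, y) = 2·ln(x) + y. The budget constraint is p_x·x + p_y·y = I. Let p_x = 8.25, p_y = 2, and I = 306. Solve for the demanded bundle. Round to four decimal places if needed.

MU_x = 2/x, MU_y = 1. Tangency: 2/x = p_x/p_y.
So x*(p_x,p_y) = 2·p_y/p_x, independent of income; and y* = (I − 2·p_y)/p_y.
At the given prices: x* = 2·2/8.25 = 0.4848, and y* = 151.

x* = 0.4848, y* = 151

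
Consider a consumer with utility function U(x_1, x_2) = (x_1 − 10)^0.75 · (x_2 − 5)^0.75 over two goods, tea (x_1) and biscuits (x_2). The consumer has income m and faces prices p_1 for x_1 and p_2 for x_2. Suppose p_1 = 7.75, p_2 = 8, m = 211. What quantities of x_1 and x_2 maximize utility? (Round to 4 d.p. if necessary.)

Let x_1' = x_1−10, x_2' = x_2−5. MRS = x_2'/x_1' = p_1/p_2.
After buying the subsistence bundle (10, 5), a share 0.5 of the remaining income goes to x_1: x_1* = 10 + 0.5·(m − 10p_1 − 5p_2)/p_1.
Discretionary income = 211 − 10·7.75 − 5·8 = 93.5; x_1* = 10 + 0.5·93.5/7.75 = 16.0323; x_2* = 5 + 0.5·93.5/8 = 10.8438.

x_1* = 16.0323, x_2* = 10.8438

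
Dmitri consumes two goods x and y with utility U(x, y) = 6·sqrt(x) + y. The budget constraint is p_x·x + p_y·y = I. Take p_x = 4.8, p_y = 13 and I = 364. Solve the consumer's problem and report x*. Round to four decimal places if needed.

x* = 66.0156

MU_x = 3/√x, MU_y = 1. Tangency: 3/√x = p_x/p_y.
Thus x* = (3·p_y/p_x)² — independent of I — with the rest of income spent on y.
Plugging in: x* = (3·13/4.8)² = 66.0156.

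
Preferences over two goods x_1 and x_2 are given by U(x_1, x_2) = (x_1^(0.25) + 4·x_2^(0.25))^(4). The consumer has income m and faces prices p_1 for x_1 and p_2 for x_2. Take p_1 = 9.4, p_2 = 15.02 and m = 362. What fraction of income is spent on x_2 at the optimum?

MRS = MU_x_1/MU_x_2 = (1/4)·(x_2/x_1)^(0.75). Set equal to p_1/p_2.
Hence x_2/x_1 = (4·p_1/p_2)^(1/(0.75)), i.e. raised to the 4/3 power.
With the ratio pinned down, the budget gives x_1* = m/(p_1 + p_2·(x_2/x_1)) and x_2* = (x_2/x_1)·x_1*.
Numerically x_2/x_1 = 3.399047, so x_1* = 362/(9.4 + 15.02·3.399047) = 5.9881 and x_2* = 3.399047·5.9881 = 20.3537.
Expenditure on x_2: 15.02·20.3537 = 305.7123; share = 0.8445.

share on x_2 = 0.8445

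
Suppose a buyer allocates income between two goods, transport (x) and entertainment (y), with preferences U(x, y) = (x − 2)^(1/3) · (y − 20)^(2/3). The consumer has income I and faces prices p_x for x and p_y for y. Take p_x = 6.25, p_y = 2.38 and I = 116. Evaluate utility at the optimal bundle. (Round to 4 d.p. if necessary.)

V = 9.0081

Let x' = x−2, y' = y−20. MRS = (1/2)·y'/x' = p_x/p_y.
After buying the subsistence bundle (2, 20), a share 1/3 of the remaining income goes to x: x* = 2 + 1/3·(I − 2p_x − 20p_y)/p_x.
Discretionary income = 116 − 2·6.25 − 20·2.38 = 55.9; x* = 2 + 1/3·55.9/6.25 = 4.9813; y* = 20 + 2/3·55.9/2.38 = 35.6583.
Utility at the optimum: U(4.9813, 35.6583) = 9.0081.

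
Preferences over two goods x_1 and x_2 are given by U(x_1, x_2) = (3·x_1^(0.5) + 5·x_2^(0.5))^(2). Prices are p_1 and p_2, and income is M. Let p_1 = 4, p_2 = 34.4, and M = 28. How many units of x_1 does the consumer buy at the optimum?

x_1* = 5.291

MRS = MU_x_1/MU_x_2 = (3/5)·(x_2/x_1)^(0.5). Set equal to p_1/p_2.
Hence x_2/x_1 = ((5/3)·p_1/p_2)^(1/(0.5)), i.e. raised to the 2 power.
Substitute x_2 = (x_2/x_1)·x_1 into the budget: x_1* = M/(p_1 + p_2·(x_2/x_1)).
Numerically x_2/x_1 = 0.037558, so x_1* = 28/(4 + 34.4·0.037558) = 5.291.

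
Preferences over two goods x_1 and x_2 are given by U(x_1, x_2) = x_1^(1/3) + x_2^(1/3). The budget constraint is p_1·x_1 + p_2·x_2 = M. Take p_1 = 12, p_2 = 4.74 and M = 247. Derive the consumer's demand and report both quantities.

x_1* = 7.9438, x_2* = 31.9988

From the CES first-order condition, (x_2/x_1)^(2/3) = p_1/p_2.
Hence x_2/x_1 = (p_1/p_2)^(1/(2/3)), i.e. raised to the 1.5 power.
Substitute x_2 = (x_2/x_1)·x_1 into the budget: x_1* = M/(p_1 + p_2·(x_2/x_1)).
Numerically x_2/x_1 = 4.028138, so x_1* = 247/(12 + 4.74·4.028138) = 7.9438 and x_2* = 4.028138·7.9438 = 31.9988.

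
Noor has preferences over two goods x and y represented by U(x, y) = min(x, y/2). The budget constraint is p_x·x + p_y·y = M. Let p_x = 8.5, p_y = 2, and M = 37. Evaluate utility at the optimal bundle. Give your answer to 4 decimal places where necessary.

V = 2.96

With perfect complements, no substitution: consume in ratio x:y = 1:2.
Budget: p_x·x + p_y·2·x = M, so (p_x + 2·p_y)·x = M.
Demand: x*(p_x,p_y,M) = M/(p_x + 2·p_y), y* = 2·M/(p_x + 2·p_y).
Here 8.5 + 2·2 = 12.5, giving x* = 2.96 and y* = 5.92.
Utility at the optimum: U(2.96, 5.92) = 2.96.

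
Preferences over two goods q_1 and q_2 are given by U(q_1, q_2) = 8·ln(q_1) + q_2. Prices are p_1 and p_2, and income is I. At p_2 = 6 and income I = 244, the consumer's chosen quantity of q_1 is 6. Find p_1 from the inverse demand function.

p_1 = 8

Set MRS = p_1/p_2: (8/q_1)/1 = p_1/p_2.
So q_1*(p_1,p_2) = 8·p_2/p_1, independent of income; and q_2* = (I − 8·p_2)/p_2.
Set q_1* = 6 in the demand function and solve for p_1: p_1 = 8.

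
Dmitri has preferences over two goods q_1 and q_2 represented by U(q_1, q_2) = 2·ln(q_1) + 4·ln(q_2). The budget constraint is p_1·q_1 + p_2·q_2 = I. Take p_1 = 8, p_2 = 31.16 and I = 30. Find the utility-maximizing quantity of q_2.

The MRS is (1/2)·q_2/q_1. Set MRS = p_1/p_2.
Rearranging, p_2·q_2 = 2·p_1·q_1. Substituting into the budget gives p_1·q_1·(1 + 2) = I.
Demand: q_1*(p_1,p_2,I) = 1/3·I/p_1 and q_2* = 2/3·I/p_2.
At p_1=8, p_2=31.16, I=30: q_2* = 2/3·30/31.16 = 0.6418.

q_2* = 0.6418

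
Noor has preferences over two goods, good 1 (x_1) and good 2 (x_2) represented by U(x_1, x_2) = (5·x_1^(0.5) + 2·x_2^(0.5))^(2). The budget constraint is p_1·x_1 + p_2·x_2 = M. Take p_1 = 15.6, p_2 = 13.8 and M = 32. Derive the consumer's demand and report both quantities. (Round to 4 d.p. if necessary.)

MU_x_1 ∝ 5·x_1^(-0.5), MU_x_2 ∝ 2·x_2^(-0.5), so MRS = (5/2)·(x_2/x_1)^(0.5) = p_1/p_2.
Solve for the ratio: x_2/x_1 = [(2/5)·p_1/p_2]^(2).
Substitute x_2 = (x_2/x_1)·x_1 into the budget: x_1* = M/(p_1 + p_2·(x_2/x_1)).
Numerically x_2/x_1 = 0.204461, so x_1* = 32/(15.6 + 13.8·0.204461) = 1.7371 and x_2* = 0.204461·1.7371 = 0.3552.

x_1* = 1.7371, x_2* = 0.3552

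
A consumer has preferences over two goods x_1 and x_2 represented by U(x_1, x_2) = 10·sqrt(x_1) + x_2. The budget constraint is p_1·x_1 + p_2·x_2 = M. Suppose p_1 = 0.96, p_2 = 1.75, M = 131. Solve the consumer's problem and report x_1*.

x_1* = 83.0756

Utility is quasi-linear in x_2; the FOC for x_1 is 5/√x_1 = p_1/p_2.
Solve: √x_1 = 5·p_2/p_1, so x_1*(p_1,p_2) = (5·p_2/p_1)², and x_2* = (M − p_1·x_1*)/p_2.
Plugging in: x_1* = (5·1.75/0.96)² = 83.0756.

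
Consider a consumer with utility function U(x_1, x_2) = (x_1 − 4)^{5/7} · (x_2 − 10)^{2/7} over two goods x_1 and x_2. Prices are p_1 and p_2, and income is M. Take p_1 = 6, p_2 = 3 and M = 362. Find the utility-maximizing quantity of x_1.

x_1* = 40.6667

Let x_1' = x_1−4, x_2' = x_2−10. MRS = (5/2)·x_2'/x_1' = p_1/p_2.
After buying the subsistence bundle (4, 10), a share 5/7 of the remaining income goes to x_1: x_1* = 4 + 5/7·(M − 4p_1 − 10p_2)/p_1.
Discretionary income = 362 − 4·6 − 10·3 = 308; x_1* = 4 + 5/7·308/6 = 40.6667.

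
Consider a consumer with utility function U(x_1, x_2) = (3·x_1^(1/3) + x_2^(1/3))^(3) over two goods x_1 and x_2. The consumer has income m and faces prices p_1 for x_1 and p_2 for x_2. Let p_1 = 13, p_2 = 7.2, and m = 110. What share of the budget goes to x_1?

share on x_1 = 0.7945

With the ratio pinned down, the budget gives x_1* = m/(p_1 + p_2·(x_2/x_1)) and x_2* = (x_2/x_1)·x_1*.
Numerically x_2/x_1 = 0.466911, so x_1* = 110/(13 + 7.2·0.466911) = 6.723 and x_2* = 0.466911·6.723 = 3.139.
Expenditure on x_1: 13·6.723 = 87.3989; share = 0.7945.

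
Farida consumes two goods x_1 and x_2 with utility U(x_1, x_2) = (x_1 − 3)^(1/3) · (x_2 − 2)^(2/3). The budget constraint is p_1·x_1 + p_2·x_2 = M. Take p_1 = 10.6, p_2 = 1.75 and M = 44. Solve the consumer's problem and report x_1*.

x_1* = 3.2736

Let x_1' = x_1−3, x_2' = x_2−2. MRS = (1/2)·x_2'/x_1' = p_1/p_2.
Substituting into the budget: x_1* = 3 + 1/3·(M − 3·p_1 − 2·p_2)/p_1, and x_2* = 2 + 2/3·(…)/p_2.
Discretionary income = 44 − 3·10.6 − 2·1.75 = 8.7; x_1* = 3 + 1/3·8.7/10.6 = 3.2736.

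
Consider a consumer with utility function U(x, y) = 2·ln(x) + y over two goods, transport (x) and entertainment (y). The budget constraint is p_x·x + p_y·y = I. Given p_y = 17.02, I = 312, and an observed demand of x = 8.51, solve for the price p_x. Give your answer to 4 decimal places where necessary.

Set MRS = p_x/p_y: (2/x)/1 = p_x/p_y.
So x*(p_x,p_y) = 2·p_y/p_x, independent of income; and y* = (I − 2·p_y)/p_y.
Set x* = 8.51 in the demand function and solve for p_x: p_x = 4.

p_x = 4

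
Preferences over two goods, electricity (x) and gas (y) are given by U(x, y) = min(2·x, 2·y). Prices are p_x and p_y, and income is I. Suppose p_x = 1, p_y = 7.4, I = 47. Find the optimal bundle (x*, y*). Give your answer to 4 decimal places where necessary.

With perfect complements, no substitution: consume in ratio x:y = 2:2.
Budget: p_x·x + p_y·x = I, so (2·p_x + 2·p_y)·x = 2·I.
Demand: x*(p_x,p_y,I) = 2·I/(2·p_x + 2·p_y), y* = 2·I/(2·p_x + 2·p_y).
Here 2·1 + 2·7.4 = 16.8, giving x* = 5.5952 and y* = 5.5952.

x* = 5.5952, y* = 5.5952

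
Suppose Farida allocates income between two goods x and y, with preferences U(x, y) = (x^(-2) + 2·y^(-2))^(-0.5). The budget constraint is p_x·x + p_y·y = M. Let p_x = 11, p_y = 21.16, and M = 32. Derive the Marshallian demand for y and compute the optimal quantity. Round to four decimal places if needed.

MRS = MU_x/MU_y = (1/2)·(y/x)^(3). Set equal to p_x/p_y.
Solve for the ratio: y/x = [2·p_x/p_y]^(1/3).
With the ratio pinned down, the budget gives x* = M/(p_x + p_y·(y/x)) and y* = (y/x)·x*.
Numerically y/x = 1.013061, so x* = 32/(11 + 21.16·1.013061) = 0.9865 and y* = 1.013061·0.9865 = 0.9994.

y* = 0.9994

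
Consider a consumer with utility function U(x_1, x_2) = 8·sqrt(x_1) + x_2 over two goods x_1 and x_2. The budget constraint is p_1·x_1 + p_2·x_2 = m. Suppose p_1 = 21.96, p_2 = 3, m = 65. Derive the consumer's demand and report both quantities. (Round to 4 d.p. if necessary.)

Set MRS = p_1/p_2: 4·x_1^(−1/2) = p_1/p_2.
Thus x_1* = (4·p_2/p_1)² — independent of m — with the rest of income spent on x_2.
Plugging in: x_1* = (4·3/21.96)² = 0.2986, x_2* = 19.4809.

x_1* = 0.2986, x_2* = 19.4809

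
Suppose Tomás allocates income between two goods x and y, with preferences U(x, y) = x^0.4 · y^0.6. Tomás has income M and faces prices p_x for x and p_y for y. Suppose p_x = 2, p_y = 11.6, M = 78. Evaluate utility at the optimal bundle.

V = 6.9298

Tangency: MRS = (2/3)·y/x = p_x/p_y.
Rearranging, p_y·y = (3/2)·p_x·x. Substituting into the budget gives p_x·x·(1 + (3/2)) = M.
Demand: x*(p_x,p_y,M) = 0.4·M/p_x and y* = 0.6·M/p_y.
At p_x=2, p_y=11.6, M=78: x* = 0.4·78/2 = 15.6, y* = 4.0345.
Utility at the optimum: U(15.6, 4.0345) = 6.9298.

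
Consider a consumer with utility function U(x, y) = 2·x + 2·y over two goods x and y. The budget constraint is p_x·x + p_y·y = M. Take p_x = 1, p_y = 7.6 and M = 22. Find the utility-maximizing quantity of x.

x* = 22

x gives more utility per dollar, so spend all income on x: x* = M/p_x, y* = 0.
Numerically: x* = 22, y* = 0.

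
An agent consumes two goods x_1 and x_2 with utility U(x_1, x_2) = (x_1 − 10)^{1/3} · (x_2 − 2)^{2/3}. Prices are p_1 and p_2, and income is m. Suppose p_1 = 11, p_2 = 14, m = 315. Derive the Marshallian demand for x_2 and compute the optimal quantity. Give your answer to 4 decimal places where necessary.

x_2* = 10.4286

MRS = (1/2)·(x_2−2)/(x_1−10). Tangency with p_1/p_2 gives x_2−2 = 2·(p_1/p_2)·(x_1−10).
Substituting into the budget: x_1* = 10 + 1/3·(m − 10·p_1 − 2·p_2)/p_1, and x_2* = 2 + 2/3·(…)/p_2.
Discretionary income = 315 − 10·11 − 2·14 = 177; x_2* = 2 + 2/3·177/14 = 10.4286.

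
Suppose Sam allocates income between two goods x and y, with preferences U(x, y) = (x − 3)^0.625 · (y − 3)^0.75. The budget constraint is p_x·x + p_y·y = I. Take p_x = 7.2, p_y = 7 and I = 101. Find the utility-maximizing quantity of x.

MRS = (5/6)·(y−3)/(x−3). Tangency with p_x/p_y gives y−3 = (6/5)·(p_x/p_y)·(x−3).
Substituting into the budget: x* = 3 + 5/11·(I − 3·p_x − 3·p_y)/p_x, and y* = 3 + 6/11·(…)/p_y.
Discretionary income = 101 − 3·7.2 − 3·7 = 58.4; x* = 3 + 5/11·58.4/7.2 = 6.6869.

x* = 6.6869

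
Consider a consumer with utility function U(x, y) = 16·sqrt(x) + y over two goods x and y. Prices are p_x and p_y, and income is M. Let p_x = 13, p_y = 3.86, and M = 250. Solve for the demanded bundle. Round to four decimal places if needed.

x* = 5.6425, y* = 45.7638

Set MRS = p_x/p_y: 8·x^(−1/2) = p_x/p_y.
Thus x* = (8·p_y/p_x)² — independent of M — with the rest of income spent on y.
Plugging in: x* = (8·3.86/13)² = 5.6425, y* = 45.7638.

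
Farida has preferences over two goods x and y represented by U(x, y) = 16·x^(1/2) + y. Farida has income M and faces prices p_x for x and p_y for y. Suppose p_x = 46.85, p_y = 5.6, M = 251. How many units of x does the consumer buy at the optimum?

x* = 0.9144

MU_x = 8/√x, MU_y = 1. Tangency: 8/√x = p_x/p_y.
Solve: √x = 8·p_y/p_x, so x*(p_x,p_y) = (8·p_y/p_x)², and y* = (M − p_x·x*)/p_y.
Plugging in: x* = (8·5.6/46.85)² = 0.9144.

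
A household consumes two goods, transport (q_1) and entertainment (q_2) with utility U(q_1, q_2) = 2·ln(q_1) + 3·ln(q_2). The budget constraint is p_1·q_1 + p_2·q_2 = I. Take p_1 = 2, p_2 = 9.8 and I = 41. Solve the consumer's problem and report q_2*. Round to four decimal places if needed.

MU_q_1/MU_q_2 = (2·q_2)/(3·q_1); tangency sets this equal to p_1/p_2.
So 2·p_2·q_2 = 3·p_1·q_1; combined with the budget, a share 0.4 of income goes to q_1.
Demand: q_1*(p_1,p_2,I) = 0.4·I/p_1 and q_2* = 0.6·I/p_2.
At p_1=2, p_2=9.8, I=41: q_2* = 0.6·41/9.8 = 2.5102.

q_2* = 2.5102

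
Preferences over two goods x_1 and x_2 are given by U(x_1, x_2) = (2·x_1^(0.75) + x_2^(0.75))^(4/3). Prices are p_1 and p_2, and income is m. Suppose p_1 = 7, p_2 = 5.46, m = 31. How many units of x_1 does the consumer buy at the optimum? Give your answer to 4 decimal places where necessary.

x_1* = 3.9132

With the ratio pinned down, the budget gives x_1* = m/(p_1 + p_2·(x_2/x_1)) and x_2* = (x_2/x_1)·x_1*.
Numerically x_2/x_1 = 0.16885, so x_1* = 31/(7 + 5.46·0.16885) = 3.9132.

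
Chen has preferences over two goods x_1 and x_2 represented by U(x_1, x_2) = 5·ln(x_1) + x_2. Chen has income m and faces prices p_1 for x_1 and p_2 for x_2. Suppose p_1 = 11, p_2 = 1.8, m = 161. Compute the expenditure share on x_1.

MU_x_1 = 5/x_1, MU_x_2 = 1. Tangency: 5/x_1 = p_1/p_2.
So x_1*(p_1,p_2) = 5·p_2/p_1, independent of income; and x_2* = (m − 5·p_2)/p_2.
At the given prices: x_1* = 5·1.8/11 = 0.8182, and x_2* = 84.4444.
Expenditure on x_1: 11·0.8182 = 9; share = 0.0559.

share on x_1 = 0.0559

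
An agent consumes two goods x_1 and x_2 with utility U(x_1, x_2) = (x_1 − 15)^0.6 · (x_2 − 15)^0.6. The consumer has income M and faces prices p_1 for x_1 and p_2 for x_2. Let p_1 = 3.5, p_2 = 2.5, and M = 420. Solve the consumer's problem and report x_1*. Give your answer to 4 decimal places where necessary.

x_1* = 62.1429

MRS = (x_2−15)/(x_1−15). Tangency with p_1/p_2 gives x_2−15 = (p_1/p_2)·(x_1−15).
Substituting into the budget: x_1* = 15 + 0.5·(M − 15·p_1 − 15·p_2)/p_1, and x_2* = 15 + 0.5·(…)/p_2.
Discretionary income = 420 − 15·3.5 − 15·2.5 = 330; x_1* = 15 + 0.5·330/3.5 = 62.1429.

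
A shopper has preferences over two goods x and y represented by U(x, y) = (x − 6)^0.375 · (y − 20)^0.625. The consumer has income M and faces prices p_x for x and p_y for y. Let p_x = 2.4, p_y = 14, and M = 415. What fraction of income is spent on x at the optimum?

This is Cobb-Douglas in (x−6, y−20): tangency gives 0.375·p_y·(y−20) = 0.625·p_x·(x−6).
After buying the subsistence bundle (6, 20), a share 0.375 of the remaining income goes to x: x* = 6 + 0.375·(M − 6p_x − 20p_y)/p_x.
Discretionary income = 415 − 6·2.4 − 20·14 = 120.6; x* = 6 + 0.375·120.6/2.4 = 24.8438; y* = 20 + 0.625·120.6/14 = 25.3839.
Expenditure on x: 2.4·24.8438 = 59.625; share = 0.1437.

share on x = 0.1437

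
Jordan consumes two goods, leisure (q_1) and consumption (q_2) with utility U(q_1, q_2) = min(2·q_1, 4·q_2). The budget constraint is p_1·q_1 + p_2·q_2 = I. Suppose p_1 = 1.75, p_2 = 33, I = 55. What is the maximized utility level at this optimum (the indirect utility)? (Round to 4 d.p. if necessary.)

With perfect complements, no substitution: consume in ratio q_1:q_2 = 4:2.
Budget: p_1·q_1 + p_2·(1/2)·q_1 = I, so (4·p_1 + 2·p_2)·q_1 = 4·I.
Demand: q_1*(p_1,p_2,I) = 4·I/(4·p_1 + 2·p_2), q_2* = 2·I/(4·p_1 + 2·p_2).
Here 4·1.75 + 2·33 = 73, giving q_1* = 3.0137 and q_2* = 1.5068.
Utility at the optimum: U(3.0137, 1.5068) = 6.0274.

V = 6.0274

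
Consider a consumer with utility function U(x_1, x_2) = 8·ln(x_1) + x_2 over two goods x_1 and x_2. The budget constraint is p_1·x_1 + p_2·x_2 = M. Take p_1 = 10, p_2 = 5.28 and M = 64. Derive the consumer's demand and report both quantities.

So x_1*(p_1,p_2) = 8·p_2/p_1, independent of income; and x_2* = (M − 8·p_2)/p_2.
At the given prices: x_1* = 8·5.28/10 = 4.224, and x_2* = 4.1212.

x_1* = 4.224, x_2* = 4.1212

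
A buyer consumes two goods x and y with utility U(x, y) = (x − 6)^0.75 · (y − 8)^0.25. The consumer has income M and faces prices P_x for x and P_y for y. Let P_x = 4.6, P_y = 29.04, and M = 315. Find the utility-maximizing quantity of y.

This is Cobb-Douglas in (x−6, y−8): tangency gives 0.75·P_y·(y−8) = 0.25·P_x·(x−6).
After buying the subsistence bundle (6, 8), a share 0.75 of the remaining income goes to x: x* = 6 + 0.75·(M − 6P_x − 8P_y)/P_x.
Discretionary income = 315 − 6·4.6 − 8·29.04 = 55.08; y* = 8 + 0.25·55.08/29.04 = 8.4742.

y* = 8.4742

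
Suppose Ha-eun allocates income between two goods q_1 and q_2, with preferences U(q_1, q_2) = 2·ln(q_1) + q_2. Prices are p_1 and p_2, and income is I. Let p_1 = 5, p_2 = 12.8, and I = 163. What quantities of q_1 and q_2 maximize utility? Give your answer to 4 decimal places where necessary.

q_1* = 5.12, q_2* = 10.7344

MU_q_1 = 2/q_1, MU_q_2 = 1. Tangency: 2/q_1 = p_1/p_2.
So q_1*(p_1,p_2) = 2·p_2/p_1, independent of income; and q_2* = (I − 2·p_2)/p_2.
At the given prices: q_1* = 2·12.8/5 = 5.12, and q_2* = 10.7344.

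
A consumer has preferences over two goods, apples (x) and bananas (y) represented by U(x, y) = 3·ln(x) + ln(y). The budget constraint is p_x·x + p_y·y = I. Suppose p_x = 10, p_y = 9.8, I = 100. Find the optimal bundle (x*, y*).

x* = 7.5, y* = 2.551

Tangency: MRS = 3·y/x = p_x/p_y.
So 3·p_y·y = p_x·x; combined with the budget, a share 0.75 of income goes to x.
Demand: x*(p_x,p_y,I) = 0.75·I/p_x and y* = 0.25·I/p_y.
At p_x=10, p_y=9.8, I=100: x* = 0.75·100/10 = 7.5, y* = 2.551.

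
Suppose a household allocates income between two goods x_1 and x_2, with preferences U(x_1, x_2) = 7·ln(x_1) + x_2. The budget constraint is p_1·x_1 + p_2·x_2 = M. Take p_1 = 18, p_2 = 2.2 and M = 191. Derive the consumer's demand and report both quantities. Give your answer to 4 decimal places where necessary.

x_1* = 0.8556, x_2* = 79.8182

So x_1*(p_1,p_2) = 7·p_2/p_1, independent of income; and x_2* = (M − 7·p_2)/p_2.
At the given prices: x_1* = 7·2.2/18 = 0.8556, and x_2* = 79.8182.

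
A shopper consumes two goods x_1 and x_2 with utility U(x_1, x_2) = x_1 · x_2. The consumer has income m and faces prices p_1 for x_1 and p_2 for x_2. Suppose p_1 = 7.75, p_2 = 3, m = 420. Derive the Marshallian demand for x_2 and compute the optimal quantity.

x_2* = 70

The MRS is x_2/x_1. Set MRS = p_1/p_2.
So p_2·x_2 = p_1·x_1; combined with the budget, a share 0.5 of income goes to x_1.
Demand: x_1*(p_1,p_2,m) = 0.5·m/p_1 and x_2* = 0.5·m/p_2.
At p_1=7.75, p_2=3, m=420: x_2* = 0.5·420/3 = 70.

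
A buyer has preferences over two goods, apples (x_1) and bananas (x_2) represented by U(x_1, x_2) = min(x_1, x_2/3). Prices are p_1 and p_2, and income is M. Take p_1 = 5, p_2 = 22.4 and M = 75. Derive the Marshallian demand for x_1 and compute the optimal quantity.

Leontief preferences: the optimum is at the kink where x_1/1 = x_2/3, i.e. x_2 = 3·x_1.
Budget: p_1·x_1 + p_2·3·x_1 = M, so (p_1 + 3·p_2)·x_1 = M.
Demand: x_1*(p_1,p_2,M) = M/(p_1 + 3·p_2), x_2* = 3·M/(p_1 + 3·p_2).
Here 5 + 3·22.4 = 72.2, giving x_1* = 1.0388.

x_1* = 1.0388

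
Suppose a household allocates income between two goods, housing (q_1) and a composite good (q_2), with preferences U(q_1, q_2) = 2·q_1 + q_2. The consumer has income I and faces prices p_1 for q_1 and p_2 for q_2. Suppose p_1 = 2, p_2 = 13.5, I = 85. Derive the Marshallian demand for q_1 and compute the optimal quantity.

q_1 gives more utility per dollar, so spend all income on q_1: q_1* = I/p_1, q_2* = 0.
Numerically: q_1* = 42.5, q_2* = 0.

q_1* = 42.5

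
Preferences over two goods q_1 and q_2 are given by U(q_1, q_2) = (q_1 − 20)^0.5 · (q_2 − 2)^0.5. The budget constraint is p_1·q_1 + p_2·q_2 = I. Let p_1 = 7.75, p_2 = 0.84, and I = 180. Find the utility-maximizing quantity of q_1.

q_1* = 21.5045

Let q_1' = q_1−20, q_2' = q_2−2. MRS = q_2'/q_1' = p_1/p_2.
Substituting into the budget: q_1* = 20 + 0.5·(I − 20·p_1 − 2·p_2)/p_1, and q_2* = 2 + 0.5·(…)/p_2.
Discretionary income = 180 − 20·7.75 − 2·0.84 = 23.32; q_1* = 20 + 0.5·23.32/7.75 = 21.5045.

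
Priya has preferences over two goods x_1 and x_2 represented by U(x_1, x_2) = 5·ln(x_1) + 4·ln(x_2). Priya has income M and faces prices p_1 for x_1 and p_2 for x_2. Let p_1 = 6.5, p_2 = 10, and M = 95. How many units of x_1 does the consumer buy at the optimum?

x_1* = 8.1197

Tangency: MRS = (5/4)·x_2/x_1 = p_1/p_2.
Rearranging, p_2·x_2 = (4/5)·p_1·x_1. Substituting into the budget gives p_1·x_1·(1 + (4/5)) = M.
Demand: x_1*(p_1,p_2,M) = 5/9·M/p_1 and x_2* = 4/9·M/p_2.
At p_1=6.5, p_2=10, M=95: x_1* = 5/9·95/6.5 = 8.1197.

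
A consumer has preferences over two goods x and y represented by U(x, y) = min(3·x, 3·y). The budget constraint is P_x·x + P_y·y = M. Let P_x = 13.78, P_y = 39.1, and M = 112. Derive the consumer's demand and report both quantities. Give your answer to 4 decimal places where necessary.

x* = 2.118, y* = 2.118

With perfect complements, no substitution: consume in ratio x:y = 3:3.
Budget: P_x·x + P_y·x = M, so (3·P_x + 3·P_y)·x = 3·M.
Demand: x*(P_x,P_y,M) = 3·M/(3·P_x + 3·P_y), y* = 3·M/(3·P_x + 3·P_y).
Here 3·13.78 + 3·39.1 = 158.64, giving x* = 2.118 and y* = 2.118.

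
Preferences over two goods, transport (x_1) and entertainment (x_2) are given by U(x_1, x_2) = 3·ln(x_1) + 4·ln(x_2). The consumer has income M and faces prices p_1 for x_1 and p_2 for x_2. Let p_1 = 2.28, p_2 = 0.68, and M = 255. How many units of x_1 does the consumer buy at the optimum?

Tangency: MRS = (3/4)·x_2/x_1 = p_1/p_2.
Rearranging, p_2·x_2 = (4/3)·p_1·x_1. Substituting into the budget gives p_1·x_1·(1 + (4/3)) = M.
Demand: x_1*(p_1,p_2,M) = 3/7·M/p_1 and x_2* = 4/7·M/p_2.
At p_1=2.28, p_2=0.68, M=255: x_1* = 3/7·255/2.28 = 47.9323.

x_1* = 47.9323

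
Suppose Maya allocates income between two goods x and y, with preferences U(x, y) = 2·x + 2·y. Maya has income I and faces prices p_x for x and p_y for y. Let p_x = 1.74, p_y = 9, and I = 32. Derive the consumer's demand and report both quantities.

x gives more utility per dollar, so spend all income on x: x* = I/p_x, y* = 0.
Numerically: x* = 18.3908, y* = 0.

x* = 18.3908, y* = 0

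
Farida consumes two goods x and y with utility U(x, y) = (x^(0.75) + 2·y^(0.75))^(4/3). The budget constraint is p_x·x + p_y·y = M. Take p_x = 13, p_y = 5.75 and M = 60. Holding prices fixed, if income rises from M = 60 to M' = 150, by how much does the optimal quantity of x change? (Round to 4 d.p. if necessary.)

Δx* = 0.0372

From the CES first-order condition, (1/2)·(y/x)^(0.25) = p_x/p_y.
Solve for the ratio: y/x = [2·p_x/p_y]^(4).
With the ratio pinned down, the budget gives x* = M/(p_x + p_y·(y/x)) and y* = (y/x)·x*.
Numerically y/x = 418.044018, so x* = 60/(13 + 5.75·418.044018) = 0.0248.
At M' = 150: x* = 0.0621. Change: 0.0621 − 0.0248 = 0.0372.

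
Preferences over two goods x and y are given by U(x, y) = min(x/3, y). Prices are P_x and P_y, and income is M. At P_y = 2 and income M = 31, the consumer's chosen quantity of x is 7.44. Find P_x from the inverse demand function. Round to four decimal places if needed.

P_x = 3.5

Leontief preferences: the optimum is at the kink where x/3 = y/1, i.e. y = (1/3)·x.
Budget: P_x·x + P_y·(1/3)·x = M, so (3·P_x + P_y)·x = 3·M.
Demand: x*(P_x,P_y,M) = 3·M/(3·P_x + P_y), y* = M/(3·P_x + P_y).
Set x* = 7.44 in the demand function and solve for P_x: P_x = 3.5.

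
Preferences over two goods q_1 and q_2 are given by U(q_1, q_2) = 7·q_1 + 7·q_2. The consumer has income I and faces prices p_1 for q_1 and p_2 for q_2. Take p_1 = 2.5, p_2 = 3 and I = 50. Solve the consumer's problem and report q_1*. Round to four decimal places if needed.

q_1* = 20

q_1 gives more utility per dollar, so spend all income on q_1: q_1* = I/p_1, q_2* = 0.
Numerically: q_1* = 20, q_2* = 0.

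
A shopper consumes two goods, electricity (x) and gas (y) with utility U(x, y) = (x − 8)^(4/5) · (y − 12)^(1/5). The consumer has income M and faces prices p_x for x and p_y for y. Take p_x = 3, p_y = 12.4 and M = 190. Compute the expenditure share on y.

This is Cobb-Douglas in (x−8, y−12): tangency gives 0.8·p_y·(y−12) = 0.2·p_x·(x−8).
Substituting into the budget: x* = 8 + 0.8·(M − 8·p_x − 12·p_y)/p_x, and y* = 12 + 0.2·(…)/p_y.
Discretionary income = 190 − 8·3 − 12·12.4 = 17.2; x* = 8 + 0.8·17.2/3 = 12.5867; y* = 12 + 0.2·17.2/12.4 = 12.2774.
Expenditure on y: 12.4·12.2774 = 152.24; share = 0.8013.

share on y = 0.8013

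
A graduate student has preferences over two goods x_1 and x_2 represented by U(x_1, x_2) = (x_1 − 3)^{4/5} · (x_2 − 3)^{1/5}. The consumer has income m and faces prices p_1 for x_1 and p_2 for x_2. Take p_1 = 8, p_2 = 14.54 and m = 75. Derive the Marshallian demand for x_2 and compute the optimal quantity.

This is Cobb-Douglas in (x_1−3, x_2−3): tangency gives 0.8·p_2·(x_2−3) = 0.2·p_1·(x_1−3).
Substituting into the budget: x_1* = 3 + 0.8·(m − 3·p_1 − 3·p_2)/p_1, and x_2* = 3 + 0.2·(…)/p_2.
Discretionary income = 75 − 3·8 − 3·14.54 = 7.38; x_2* = 3 + 0.2·7.38/14.54 = 3.1015.

x_2* = 3.1015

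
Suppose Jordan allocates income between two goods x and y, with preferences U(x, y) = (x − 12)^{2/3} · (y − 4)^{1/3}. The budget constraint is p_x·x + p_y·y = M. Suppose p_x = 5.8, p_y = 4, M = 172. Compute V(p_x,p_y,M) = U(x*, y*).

V = 8.9216

This is Cobb-Douglas in (x−12, y−4): tangency gives 2/3·p_y·(y−4) = 1/3·p_x·(x−12).
After buying the subsistence bundle (12, 4), a share 2/3 of the remaining income goes to x: x* = 12 + 2/3·(M − 12p_x − 4p_y)/p_x.
Discretionary income = 172 − 12·5.8 − 4·4 = 86.4; x* = 12 + 2/3·86.4/5.8 = 21.931; y* = 4 + 1/3·86.4/4 = 11.2.
Utility at the optimum: U(21.931, 11.2) = 8.9216.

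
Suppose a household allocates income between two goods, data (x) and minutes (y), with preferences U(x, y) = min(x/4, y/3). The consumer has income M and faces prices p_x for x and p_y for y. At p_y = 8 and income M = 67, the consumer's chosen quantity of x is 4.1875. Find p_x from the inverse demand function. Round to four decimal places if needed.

p_x = 10

With perfect complements, no substitution: consume in ratio x:y = 4:3.
Budget: p_x·x + p_y·(3/4)·x = M, so (4·p_x + 3·p_y)·x = 4·M.
Demand: x*(p_x,p_y,M) = 4·M/(4·p_x + 3·p_y), y* = 3·M/(4·p_x + 3·p_y).
Set x* = 4.1875 in the demand function and solve for p_x: p_x = 10.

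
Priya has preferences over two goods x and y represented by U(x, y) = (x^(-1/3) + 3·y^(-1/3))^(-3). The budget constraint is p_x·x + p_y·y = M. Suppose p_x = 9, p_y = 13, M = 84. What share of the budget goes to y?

share on y = 0.7142

MRS = MU_x/MU_y = (1/3)·(y/x)^(4/3). Set equal to p_x/p_y.
Solve for the ratio: y/x = [3·p_x/p_y]^(0.75).
With the ratio pinned down, the budget gives x* = M/(p_x + p_y·(y/x)) and y* = (y/x)·x*.
Numerically y/x = 1.730077, so x* = 84/(9 + 13·1.730077) = 2.6674 and y* = 1.730077·2.6674 = 4.6149.
Expenditure on y: 13·4.6149 = 59.9931; share = 0.7142.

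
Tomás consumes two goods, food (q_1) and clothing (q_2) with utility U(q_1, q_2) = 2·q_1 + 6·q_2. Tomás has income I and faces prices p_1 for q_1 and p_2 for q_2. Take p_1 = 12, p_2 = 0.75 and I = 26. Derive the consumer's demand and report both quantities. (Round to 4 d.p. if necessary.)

q_1* = 0, q_2* = 34.6667

Linear utility — the consumer picks whichever good has higher MU/price: 2/12 = 0.1667 vs 6/0.75 = 8.
q_2 gives more utility per dollar, so spend all income on q_2: q_2* = I/p_2, q_1* = 0.
Numerically: q_1* = 0, q_2* = 34.6667.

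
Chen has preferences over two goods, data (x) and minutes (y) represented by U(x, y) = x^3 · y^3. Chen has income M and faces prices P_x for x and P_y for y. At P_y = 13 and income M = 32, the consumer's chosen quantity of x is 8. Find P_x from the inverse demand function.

The MRS is y/x. Set MRS = P_x/P_y.
So 3·P_y·y = 3·P_x·x; combined with the budget, a share 0.5 of income goes to x.
Demand: x*(P_x,P_y,M) = 0.5·M/P_x and y* = 0.5·M/P_y.
Set x* = 8 in the demand function and solve for P_x: P_x = 2.

P_x = 2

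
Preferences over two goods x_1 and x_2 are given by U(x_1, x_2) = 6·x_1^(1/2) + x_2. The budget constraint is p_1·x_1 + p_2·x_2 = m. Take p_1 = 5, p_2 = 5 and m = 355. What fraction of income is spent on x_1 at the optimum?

share on x_1 = 0.1268

Utility is quasi-linear in x_2; the FOC for x_1 is 3/√x_1 = p_1/p_2.
Solve: √x_1 = 3·p_2/p_1, so x_1*(p_1,p_2) = (3·p_2/p_1)², and x_2* = (m − p_1·x_1*)/p_2.
Plugging in: x_1* = (3·5/5)² = 9, x_2* = 62.
Expenditure on x_1: 5·9 = 45; share = 0.1268.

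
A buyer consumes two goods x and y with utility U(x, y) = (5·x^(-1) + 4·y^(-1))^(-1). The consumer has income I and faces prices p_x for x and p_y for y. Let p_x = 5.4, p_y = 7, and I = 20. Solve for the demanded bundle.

x* = 1.835, y* = 1.4416

MRS = MU_x/MU_y = (5/4)·(y/x)^(2). Set equal to p_x/p_y.
Solve for the ratio: y/x = [(4/5)·p_x/p_y]^(0.5).
Substitute y = (y/x)·x into the budget: x* = I/(p_x + p_y·(y/x)).
Numerically y/x = 0.785584, so x* = 20/(5.4 + 7·0.785584) = 1.835 and y* = 0.785584·1.835 = 1.4416.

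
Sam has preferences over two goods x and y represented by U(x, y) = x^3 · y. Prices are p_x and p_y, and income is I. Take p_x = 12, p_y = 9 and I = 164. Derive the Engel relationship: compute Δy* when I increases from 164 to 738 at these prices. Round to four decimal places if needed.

Tangency: MRS = 3·y/x = p_x/p_y.
Rearranging, p_y·y = (1/3)·p_x·x. Substituting into the budget gives p_x·x·(1 + (1/3)) = I.
Demand: x*(p_x,p_y,I) = 0.75·I/p_x and y* = 0.25·I/p_y.
At p_x=12, p_y=9, I=164: y* = 0.25·164/9 = 4.5556.
At I' = 738: y* = 20.5. Change: 20.5 − 4.5556 = 15.9444.

Δy* = 15.9444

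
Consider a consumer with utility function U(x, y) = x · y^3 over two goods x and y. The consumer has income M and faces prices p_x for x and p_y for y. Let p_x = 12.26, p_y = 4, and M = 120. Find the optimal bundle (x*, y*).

x* = 2.447, y* = 22.5

MU_x/MU_y = (y)/(3·x); tangency sets this equal to p_x/p_y.
So p_y·y = 3·p_x·x; combined with the budget, a share 0.25 of income goes to x.
Demand: x*(p_x,p_y,M) = 0.25·M/p_x and y* = 0.75·M/p_y.
At p_x=12.26, p_y=4, M=120: x* = 0.25·120/12.26 = 2.447, y* = 22.5.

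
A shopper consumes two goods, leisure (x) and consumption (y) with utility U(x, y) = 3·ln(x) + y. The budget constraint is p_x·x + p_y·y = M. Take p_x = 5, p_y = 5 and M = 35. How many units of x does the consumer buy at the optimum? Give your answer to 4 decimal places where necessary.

MU_x = 3/x, MU_y = 1. Tangency: 3/x = p_x/p_y.
So x*(p_x,p_y) = 3·p_y/p_x, independent of income; and y* = (M − 3·p_y)/p_y.
At the given prices: x* = 3·5/5 = 3.

x* = 3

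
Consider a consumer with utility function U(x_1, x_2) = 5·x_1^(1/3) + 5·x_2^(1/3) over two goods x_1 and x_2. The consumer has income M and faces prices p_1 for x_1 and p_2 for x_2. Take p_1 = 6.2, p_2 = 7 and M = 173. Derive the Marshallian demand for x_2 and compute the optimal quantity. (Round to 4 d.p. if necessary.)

MRS = MU_x_1/MU_x_2 = (x_2/x_1)^(2/3). Set equal to p_1/p_2.
Hence x_2/x_1 = (p_1/p_2)^(1/(2/3)), i.e. raised to the 1.5 power.
Substitute x_2 = (x_2/x_1)·x_1 into the budget: x_1* = M/(p_1 + p_2·(x_2/x_1)).
Numerically x_2/x_1 = 0.833567, so x_1* = 173/(6.2 + 7·0.833567) = 14.3748 and x_2* = 0.833567·14.3748 = 11.9823.

x_2* = 11.9823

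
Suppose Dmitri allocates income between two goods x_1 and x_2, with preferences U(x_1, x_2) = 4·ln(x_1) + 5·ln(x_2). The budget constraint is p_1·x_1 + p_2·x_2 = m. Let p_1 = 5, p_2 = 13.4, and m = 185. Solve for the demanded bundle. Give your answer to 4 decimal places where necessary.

Tangency: MRS = (4/5)·x_2/x_1 = p_1/p_2.
So 4·p_2·x_2 = 5·p_1·x_1; combined with the budget, a share 4/9 of income goes to x_1.
Demand: x_1*(p_1,p_2,m) = 4/9·m/p_1 and x_2* = 5/9·m/p_2.
At p_1=5, p_2=13.4, m=185: x_1* = 4/9·185/5 = 16.4444, x_2* = 7.67.

x_1* = 16.4444, x_2* = 7.67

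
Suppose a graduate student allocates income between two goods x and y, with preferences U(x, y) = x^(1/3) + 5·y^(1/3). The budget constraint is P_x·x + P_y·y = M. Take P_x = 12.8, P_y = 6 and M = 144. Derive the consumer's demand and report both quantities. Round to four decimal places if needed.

With the ratio pinned down, the budget gives x* = M/(P_x + P_y·(y/x)) and y* = (y/x)·x*.
Numerically y/x = 34.837187, so x* = 144/(12.8 + 6·34.837187) = 0.6492 and y* = 34.837187·0.6492 = 22.6151.

x* = 0.6492, y* = 22.6151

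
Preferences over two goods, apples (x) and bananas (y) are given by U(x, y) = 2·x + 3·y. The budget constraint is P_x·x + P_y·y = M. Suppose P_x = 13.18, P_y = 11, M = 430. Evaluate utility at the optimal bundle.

Linear utility — the consumer picks whichever good has higher MU/price: 2/13.18 = 0.1517 vs 3/11 = 0.2727.
y gives more utility per dollar, so spend all income on y: y* = M/P_y, x* = 0.
Numerically: x* = 0, y* = 39.0909.
Utility at the optimum: U(0, 39.0909) = 117.2727.

V = 117.2727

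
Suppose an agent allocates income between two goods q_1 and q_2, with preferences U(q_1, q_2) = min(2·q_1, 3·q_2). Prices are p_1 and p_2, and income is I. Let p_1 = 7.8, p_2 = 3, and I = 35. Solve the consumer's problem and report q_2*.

q_2* = 2.381

With perfect complements, no substitution: consume in ratio q_1:q_2 = 3:2.
Budget: p_1·q_1 + p_2·(2/3)·q_1 = I, so (3·p_1 + 2·p_2)·q_1 = 3·I.
Demand: q_1*(p_1,p_2,I) = 3·I/(3·p_1 + 2·p_2), q_2* = 2·I/(3·p_1 + 2·p_2).
Here 3·7.8 + 2·3 = 29.4, giving q_2* = 2.381.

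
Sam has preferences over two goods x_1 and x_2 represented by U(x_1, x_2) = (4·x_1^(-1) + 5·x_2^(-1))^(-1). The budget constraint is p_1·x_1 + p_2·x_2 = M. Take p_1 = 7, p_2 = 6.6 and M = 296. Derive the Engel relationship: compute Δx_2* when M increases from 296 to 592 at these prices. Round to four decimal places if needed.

Δx_2* = 23.3448

MRS = MU_x_1/MU_x_2 = (4/5)·(x_2/x_1)^(2). Set equal to p_1/p_2.
Hence x_2/x_1 = ((5/4)·p_1/p_2)^(1/(2)), i.e. raised to the 0.5 power.
Substitute x_2 = (x_2/x_1)·x_1 into the budget: x_1* = M/(p_1 + p_2·(x_2/x_1)).
Numerically x_2/x_1 = 1.151415, so x_1* = 296/(7 + 6.6·1.151415) = 20.2749 and x_2* = 1.151415·20.2749 = 23.3448.
At M' = 592: x_2* = 46.6896. Change: 46.6896 − 23.3448 = 23.3448.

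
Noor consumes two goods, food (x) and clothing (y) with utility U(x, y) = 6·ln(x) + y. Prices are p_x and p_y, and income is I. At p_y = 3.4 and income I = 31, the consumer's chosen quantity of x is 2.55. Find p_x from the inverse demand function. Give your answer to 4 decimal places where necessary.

MU_x = 6/x, MU_y = 1. Tangency: 6/x = p_x/p_y.
So x*(p_x,p_y) = 6·p_y/p_x, independent of income; and y* = (I − 6·p_y)/p_y.
Set x* = 2.55 in the demand function and solve for p_x: p_x = 8.

p_x = 8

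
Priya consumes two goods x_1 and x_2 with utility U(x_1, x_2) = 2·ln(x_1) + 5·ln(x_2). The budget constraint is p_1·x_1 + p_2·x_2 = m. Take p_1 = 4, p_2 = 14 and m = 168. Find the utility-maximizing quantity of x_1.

The MRS is (2/5)·x_2/x_1. Set MRS = p_1/p_2.
So 2·p_2·x_2 = 5·p_1·x_1; combined with the budget, a share 2/7 of income goes to x_1.
Demand: x_1*(p_1,p_2,m) = 2/7·m/p_1 and x_2* = 5/7·m/p_2.
At p_1=4, p_2=14, m=168: x_1* = 2/7·168/4 = 12.

x_1* = 12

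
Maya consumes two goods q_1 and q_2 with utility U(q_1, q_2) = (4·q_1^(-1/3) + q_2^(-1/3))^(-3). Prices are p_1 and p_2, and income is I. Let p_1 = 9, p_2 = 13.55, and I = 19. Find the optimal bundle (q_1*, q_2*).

q_1* = 1.517, q_2* = 0.3946

MRS = MU_q_1/MU_q_2 = 4·(q_2/q_1)^(4/3). Set equal to p_1/p_2.
Solve for the ratio: q_2/q_1 = [(1/4)·p_1/p_2]^(0.75).
Substitute q_2 = (q_2/q_1)·q_1 into the budget: q_1* = I/(p_1 + p_2·(q_2/q_1)).
Numerically q_2/q_1 = 0.260125, so q_1* = 19/(9 + 13.55·0.260125) = 1.517 and q_2* = 0.260125·1.517 = 0.3946.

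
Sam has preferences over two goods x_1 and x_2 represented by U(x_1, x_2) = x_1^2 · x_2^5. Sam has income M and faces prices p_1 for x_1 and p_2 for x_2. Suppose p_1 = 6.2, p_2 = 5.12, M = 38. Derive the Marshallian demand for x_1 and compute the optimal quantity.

MU_x_1/MU_x_2 = (2·x_2)/(5·x_1); tangency sets this equal to p_1/p_2.
Rearranging, p_2·x_2 = (5/2)·p_1·x_1. Substituting into the budget gives p_1·x_1·(1 + (5/2)) = M.
Demand: x_1*(p_1,p_2,M) = 2/7·M/p_1 and x_2* = 5/7·M/p_2.
At p_1=6.2, p_2=5.12, M=38: x_1* = 2/7·38/6.2 = 1.7512.

x_1* = 1.7512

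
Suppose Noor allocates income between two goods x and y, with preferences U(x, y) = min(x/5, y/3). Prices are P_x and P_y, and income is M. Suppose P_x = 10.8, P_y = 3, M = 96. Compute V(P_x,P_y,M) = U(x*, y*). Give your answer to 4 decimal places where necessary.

V = 1.5238

Leontief preferences: the optimum is at the kink where x/5 = y/3, i.e. y = (3/5)·x.
Budget: P_x·x + P_y·(3/5)·x = M, so (5·P_x + 3·P_y)·x = 5·M.
Demand: x*(P_x,P_y,M) = 5·M/(5·P_x + 3·P_y), y* = 3·M/(5·P_x + 3·P_y).
Here 5·10.8 + 3·3 = 63, giving x* = 7.619 and y* = 4.5714.
Utility at the optimum: U(7.619, 4.5714) = 1.5238.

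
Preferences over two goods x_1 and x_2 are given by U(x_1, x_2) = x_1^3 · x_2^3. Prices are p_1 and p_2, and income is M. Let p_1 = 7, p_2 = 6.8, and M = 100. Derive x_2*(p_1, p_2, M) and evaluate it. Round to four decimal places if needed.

x_2* = 7.3529

Tangency: MRS = x_2/x_1 = p_1/p_2.
Rearranging, p_2·x_2 = p_1·x_1. Substituting into the budget gives p_1·x_1·(1 + 1) = M.
Demand: x_1*(p_1,p_2,M) = 0.5·M/p_1 and x_2* = 0.5·M/p_2.
At p_1=7, p_2=6.8, M=100: x_2* = 0.5·100/6.8 = 7.3529.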